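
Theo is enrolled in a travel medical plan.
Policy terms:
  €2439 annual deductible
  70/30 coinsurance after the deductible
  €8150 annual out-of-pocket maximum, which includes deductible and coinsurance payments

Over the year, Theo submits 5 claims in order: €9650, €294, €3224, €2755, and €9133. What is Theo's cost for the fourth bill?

Bill 1, €9650: €2439 finishes the deductible; €7211 goes to coinsurance; 30% of €7211 = €2163.30. Traveler owes €4602.30 (running OOP €4602.30).
Bill 2, €294: deductible already satisfied, so traveler's share is 30% × €294 = €88.20. Traveler owes €88.20 (running OOP €4690.50).
Bill 3, €3224: deductible met; 30% of €3224 = €967.20. Traveler owes €967.20 (running OOP €5657.70).
Bill 4, €2755: deductible already satisfied, so traveler's share is 30% × €2755 = €826.50. Cost to traveler: €826.50. OOP to date €6484.20.

€826.50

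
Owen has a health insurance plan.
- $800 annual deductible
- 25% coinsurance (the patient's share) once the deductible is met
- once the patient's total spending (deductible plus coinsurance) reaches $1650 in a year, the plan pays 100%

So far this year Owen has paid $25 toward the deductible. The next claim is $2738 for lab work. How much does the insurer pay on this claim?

$1472.25

Deductible still to meet: $800 − $25 = $775.
After the $775 deductible portion, $2738 − $775 = $1963 is subject to coinsurance.
Coinsurance: $1963 × 25% = $490.75.
Patient responsibility before any cap: $775 + $490.75 = $1265.75.
Total out-of-pocket so far would be $25 + $1265.75 = $1290.75, below the $1650 cap — no reduction.
The plan picks up $2738 − $1265.75 = $1472.25.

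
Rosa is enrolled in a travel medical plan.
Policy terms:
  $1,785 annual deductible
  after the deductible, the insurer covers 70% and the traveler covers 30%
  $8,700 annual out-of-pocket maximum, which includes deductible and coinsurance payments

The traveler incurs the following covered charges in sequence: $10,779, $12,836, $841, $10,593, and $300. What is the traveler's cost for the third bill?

Claim 1 — $10,779: $1,785 to deductible, leaving $8,994; traveler's 30% is $2,698.20. Cost to traveler: $4,483.20. OOP to date $4,483.20.
Claim 2 — $12,836: deductible met; 30% of $12,836 = $3,850.80. Traveler pays $3,850.80; OOP now $8,334.
Claim 3 — $841: deductible already satisfied, so traveler's share is 30% × $841 = $252.30. Traveler owes $252.30 (running OOP $8,586.30).

$252.30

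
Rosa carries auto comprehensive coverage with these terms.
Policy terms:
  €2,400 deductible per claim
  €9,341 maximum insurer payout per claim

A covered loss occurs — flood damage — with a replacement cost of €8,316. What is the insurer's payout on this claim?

€5,916

Less the €2,400 deductible: €8,316 − €2,400 = €5,916.
That's under the €9,341 cap, so the insurer reimburses the full €5,916.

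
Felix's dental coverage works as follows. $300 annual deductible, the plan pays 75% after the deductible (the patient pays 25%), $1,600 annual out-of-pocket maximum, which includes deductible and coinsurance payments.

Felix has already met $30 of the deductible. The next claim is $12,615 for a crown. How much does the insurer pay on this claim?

Deductible still to meet: $300 − $30 = $270.
After the $270 deductible portion, $12,615 − $270 = $12,345 is subject to coinsurance.
25% of $12,345 = $3,086.25 falls to the patient.
Patient responsibility before any cap: $270 + $3,086.25 = $3,356.25.
Year-to-date out-of-pocket would reach $30 + $3,356.25 = $3,386.25, above the $1,600 maximum, so the patient pays only $1,600 − $30 = $1,570.
The insurer covers the remainder: $12,615 − $1,570 = $11,045.

$11,045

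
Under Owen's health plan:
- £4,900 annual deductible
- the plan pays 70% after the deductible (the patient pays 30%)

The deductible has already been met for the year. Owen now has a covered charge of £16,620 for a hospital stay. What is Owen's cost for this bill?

£4,986

The deductible is already satisfied, so the full bill goes to coinsurance.
30% of £16,620 = £4,986 falls to the patient.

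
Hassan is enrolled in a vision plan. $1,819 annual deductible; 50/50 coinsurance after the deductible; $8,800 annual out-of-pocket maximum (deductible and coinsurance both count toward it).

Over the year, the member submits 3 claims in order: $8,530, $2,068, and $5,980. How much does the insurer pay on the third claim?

$3,388.50

Bill 1, $8,530: $1,819 finishes the deductible; $6,711 goes to coinsurance; 50% of $6,711 = $3,355.50. Cost to member: $5,174.50. OOP to date $5,174.50. Insurer: $8,530 − $5,174.50 = $3,355.50.
Bill 2, $2,068: deductible already satisfied, so member's share is 50% × $2,068 = $1,034. Cost to member: $1,034. OOP to date $6,208.50. Insurer: $2,068 − $1,034 = $1,034.
Bill 3, $5,980: 50% coinsurance on $5,980 = $2,990. Adding that to $6,208.50 gives $9,198.50, past the $8,800 cap; member pays only $8,800 − $6,208.50 = $2,591.50. Insurer: $5,980 − $2,591.50 = $3,388.50.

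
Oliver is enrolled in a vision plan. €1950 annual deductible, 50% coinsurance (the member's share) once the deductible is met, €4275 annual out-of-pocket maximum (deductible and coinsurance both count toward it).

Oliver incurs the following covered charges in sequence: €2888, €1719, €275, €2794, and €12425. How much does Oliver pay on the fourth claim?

#1 (€2888): €1950 finishes the deductible; €938 goes to coinsurance; 50% of €938 = €469. Member owes €2419 (running OOP €2419).
#2 (€1719): 50% coinsurance on €1719 = €859.50. Member pays €859.50; OOP now €3278.50.
#3 (€275): deductible met; 50% of €275 = €137.50. Member pays €137.50; OOP now €3416.
#4 (€2794): deductible met; 50% of €2794 = €1397. OOP would hit €4813 > €4275, so the cap limits the member to €4275 − €3416 = €859.

€859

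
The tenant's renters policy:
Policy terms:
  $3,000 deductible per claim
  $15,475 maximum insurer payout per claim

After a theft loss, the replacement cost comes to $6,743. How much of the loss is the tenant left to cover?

$3,000

Less the $3,000 deductible: $6,743 − $3,000 = $3,743.
$3,743 ≤ $15,475, so the limit doesn't bind; insurer pays $3,743.
Tenant's share is the uncovered remainder: $6,743 − $3,743 = $3,000.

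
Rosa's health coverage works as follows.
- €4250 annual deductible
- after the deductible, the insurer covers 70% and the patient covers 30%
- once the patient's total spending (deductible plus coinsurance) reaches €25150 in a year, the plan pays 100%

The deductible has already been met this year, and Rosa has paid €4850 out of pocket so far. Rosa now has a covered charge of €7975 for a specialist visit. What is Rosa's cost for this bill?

€2392.50

The deductible is already satisfied, so the full bill goes to coinsurance.
Patient's 30% share of €7975 is €2392.50.
Cumulative spending €4850 + €2392.50 = €7242.50 stays under the €25150 maximum.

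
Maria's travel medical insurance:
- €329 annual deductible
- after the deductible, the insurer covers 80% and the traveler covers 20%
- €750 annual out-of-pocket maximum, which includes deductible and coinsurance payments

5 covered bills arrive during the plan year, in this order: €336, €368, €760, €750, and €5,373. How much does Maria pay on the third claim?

Claim 1 — €336: deductible takes €329, €7 remains; coinsurance €7 × 20% = €1.40. Cost to traveler: €330.40. OOP to date €330.40.
Claim 2 — €368: deductible already satisfied, so traveler's share is 20% × €368 = €73.60. Traveler owes €73.60 (running OOP €404).
Claim 3 — €760: deductible met; 20% of €760 = €152. Cost to traveler: €152. OOP to date €556.

€152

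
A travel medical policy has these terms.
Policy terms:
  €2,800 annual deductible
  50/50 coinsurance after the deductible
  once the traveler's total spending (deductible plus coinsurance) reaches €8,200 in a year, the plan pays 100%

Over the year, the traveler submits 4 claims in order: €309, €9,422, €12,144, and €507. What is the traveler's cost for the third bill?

Bill 1, €309: entire amount goes to the deductible. Cost to traveler: €309. OOP to date €309.
Bill 2, €9,422: €2,491 finishes the deductible; €6,931 goes to coinsurance; 50% of €6,931 = €3,465.50. Traveler pays €5,956.50; OOP now €6,265.50.
Bill 3, €12,144: 50% coinsurance on €12,144 = €6,072. OOP would hit €12,337.50 > €8,200, so the cap limits the traveler to €8,200 − €6,265.50 = €1,934.50.

€1,934.50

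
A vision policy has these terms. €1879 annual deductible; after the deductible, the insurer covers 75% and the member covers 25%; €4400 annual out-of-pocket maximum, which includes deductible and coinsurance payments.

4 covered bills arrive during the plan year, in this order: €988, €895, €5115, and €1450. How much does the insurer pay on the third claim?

€3836.25

Claim 1 — €988: entire amount goes to the deductible. Member owes €988 (running OOP €988). Plan pays €988 − €988 = €0.
Claim 2 — €895: €891 to deductible, leaving €4; member's 25% is €1. Member pays €892; OOP now €1880. Plan pays €895 − €892 = €3.
Claim 3 — €5115: deductible met; 25% of €5115 = €1278.75. Member owes €1278.75 (running OOP €3158.75). Insurer: €5115 − €1278.75 = €3836.25.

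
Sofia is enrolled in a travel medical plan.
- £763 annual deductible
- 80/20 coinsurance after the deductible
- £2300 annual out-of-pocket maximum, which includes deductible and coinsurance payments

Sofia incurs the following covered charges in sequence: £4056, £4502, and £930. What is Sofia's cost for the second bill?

#1 (£4056): deductible takes £763, £3293 remains; 20% of £3293 = £658.60. Cost to traveler: £1421.60. OOP to date £1421.60.
#2 (£4502): 20% coinsurance on £4502 = £900.40. Adding that to £1421.60 gives £2322, past the £2300 cap; traveler pays only £2300 − £1421.60 = £878.40.

£878.40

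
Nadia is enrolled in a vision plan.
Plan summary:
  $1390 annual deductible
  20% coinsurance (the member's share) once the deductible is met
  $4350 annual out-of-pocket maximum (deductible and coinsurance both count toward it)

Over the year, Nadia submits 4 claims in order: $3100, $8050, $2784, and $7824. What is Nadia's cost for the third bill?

$556.80

#1 ($3100): deductible takes $1390, $1710 remains; coinsurance $1710 × 20% = $342. Member pays $1732; OOP now $1732.
#2 ($8050): deductible met; 20% of $8050 = $1610. Member pays $1610; OOP now $3342.
#3 ($2784): deductible met; 20% of $2784 = $556.80. Member pays $556.80; OOP now $3898.80.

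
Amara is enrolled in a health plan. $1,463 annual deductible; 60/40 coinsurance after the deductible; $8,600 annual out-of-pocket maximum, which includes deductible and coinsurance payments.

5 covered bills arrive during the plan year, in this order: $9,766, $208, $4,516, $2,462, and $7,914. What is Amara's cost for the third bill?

Claim 1 ($9,766): $1,463 finishes the deductible; $8,303 goes to coinsurance; coinsurance $8,303 × 40% = $3,321.20. Cost to patient: $4,784.20. OOP to date $4,784.20.
Claim 2 ($208): 40% coinsurance on $208 = $83.20. Patient owes $83.20 (running OOP $4,867.40).
Claim 3 ($4,516): 40% coinsurance on $4,516 = $1,806.40. Patient pays $1,806.40; OOP now $6,673.80.

$1,806.40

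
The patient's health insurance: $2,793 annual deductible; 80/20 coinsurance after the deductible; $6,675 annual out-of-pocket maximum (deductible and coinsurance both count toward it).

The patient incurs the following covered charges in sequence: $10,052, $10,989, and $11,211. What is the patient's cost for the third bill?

$232.40

Claim 1 ($10,052): $2,793 finishes the deductible; $7,259 goes to coinsurance; coinsurance $7,259 × 20% = $1,451.80. Patient pays $4,244.80; OOP now $4,244.80.
Claim 2 ($10,989): 20% coinsurance on $10,989 = $2,197.80. Patient owes $2,197.80 (running OOP $6,442.60).
Claim 3 ($11,211): deductible already satisfied, so patient's share is 20% × $11,211 = $2,242.20. OOP would hit $8,684.80 > $6,675, so the cap limits the patient to $6,675 − $6,442.60 = $232.40.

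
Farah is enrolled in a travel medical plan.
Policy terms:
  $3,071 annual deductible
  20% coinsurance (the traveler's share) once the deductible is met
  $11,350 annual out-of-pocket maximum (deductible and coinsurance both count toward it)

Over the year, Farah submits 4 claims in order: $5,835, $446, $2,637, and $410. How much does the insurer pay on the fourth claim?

Claim 1 — $5,835: $3,071 to deductible, leaving $2,764; coinsurance $2,764 × 20% = $552.80. Traveler owes $3,623.80 (running OOP $3,623.80). Plan pays $5,835 − $3,623.80 = $2,211.20.
Claim 2 — $446: 20% coinsurance on $446 = $89.20. Traveler pays $89.20; OOP now $3,713. Insurer: $446 − $89.20 = $356.80.
Claim 3 — $2,637: deductible met; 20% of $2,637 = $527.40. Traveler owes $527.40 (running OOP $4,240.40). Insurer: $2,637 − $527.40 = $2,109.60.
Claim 4 — $410: deductible already satisfied, so traveler's share is 20% × $410 = $82. Traveler pays $82; OOP now $4,322.40. Insurer: $410 − $82 = $328.

$328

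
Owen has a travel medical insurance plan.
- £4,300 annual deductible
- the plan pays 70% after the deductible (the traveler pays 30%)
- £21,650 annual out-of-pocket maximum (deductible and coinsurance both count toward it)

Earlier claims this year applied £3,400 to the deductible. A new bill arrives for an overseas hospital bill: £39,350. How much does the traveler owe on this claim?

Deductible still to meet: £4,300 − £3,400 = £900.
The remaining £38,450 (= £39,350 − £900) moves to coinsurance.
30% of £38,450 = £11,535 falls to the traveler.
So the traveler owes £900 + £11,535 = £12,435 before any cap.
Cumulative spending £3,400 + £12,435 = £15,835 stays under the £21,650 maximum.

£12,435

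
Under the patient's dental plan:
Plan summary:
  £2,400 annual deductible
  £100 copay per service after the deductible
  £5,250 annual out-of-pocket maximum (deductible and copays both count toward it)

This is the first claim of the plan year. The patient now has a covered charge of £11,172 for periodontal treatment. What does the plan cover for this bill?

£8,672

The full £2,400 deductible is still open; £2,400 of this bill applies to it.
After the £2,400 deductible portion, £11,172 − £2,400 = £8,772 is subject to the copay.
Copay on this service: £100.
So the patient owes £2,400 + £100 = £2,500 before any cap.
Year-to-date out-of-pocket becomes £0 + £2,500 = £2,500, still under the £5,250 maximum, so no cap applies.
The insurer covers the remainder: £11,172 − £2,500 = £8,672.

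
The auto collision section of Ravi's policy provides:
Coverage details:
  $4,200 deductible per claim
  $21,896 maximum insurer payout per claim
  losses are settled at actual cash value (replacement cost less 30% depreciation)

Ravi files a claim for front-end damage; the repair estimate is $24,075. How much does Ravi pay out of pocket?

Depreciate 30%: the covered value is $24,075 × 0.7 = $16,852.50.
Subtract the deductible: $16,852.50 − $4,200 = $12,652.50.
$12,652.50 is within the $21,896 limit, so the insurer pays $12,652.50.
Out of pocket: $24,075 − $12,652.50 = $11,422.50.

$11,422.50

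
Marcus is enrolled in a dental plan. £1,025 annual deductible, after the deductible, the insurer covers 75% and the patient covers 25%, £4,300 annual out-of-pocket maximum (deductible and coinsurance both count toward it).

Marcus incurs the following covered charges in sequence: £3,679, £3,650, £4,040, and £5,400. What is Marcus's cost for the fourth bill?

Claim 1 — £3,679: £1,025 to deductible, leaving £2,654; 25% of £2,654 = £663.50. Cost to patient: £1,688.50. OOP to date £1,688.50.
Claim 2 — £3,650: 25% coinsurance on £3,650 = £912.50. Patient pays £912.50; OOP now £2,601.
Claim 3 — £4,040: 25% coinsurance on £4,040 = £1,010. Patient owes £1,010 (running OOP £3,611).
Claim 4 — £5,400: 25% coinsurance on £5,400 = £1,350. OOP would hit £4,961 > £4,300, so the cap limits the patient to £4,300 − £3,611 = £689.

£689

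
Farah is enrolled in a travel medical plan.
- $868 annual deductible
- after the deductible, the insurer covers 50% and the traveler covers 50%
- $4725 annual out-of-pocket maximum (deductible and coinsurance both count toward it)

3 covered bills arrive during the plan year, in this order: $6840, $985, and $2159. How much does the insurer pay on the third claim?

Claim 1 — $6840: deductible takes $868, $5972 remains; 50% of $5972 = $2986. Traveler pays $3854; OOP now $3854. Plan pays $6840 − $3854 = $2986.
Claim 2 — $985: deductible met; 50% of $985 = $492.50. Traveler pays $492.50; OOP now $4346.50. Insurer: $985 − $492.50 = $492.50.
Claim 3 — $2159: 50% coinsurance on $2159 = $1079.50. Adding that to $4346.50 gives $5426, past the $4725 cap; traveler pays only $4725 − $4346.50 = $378.50. Insurer: $2159 − $378.50 = $1780.50.

$1780.50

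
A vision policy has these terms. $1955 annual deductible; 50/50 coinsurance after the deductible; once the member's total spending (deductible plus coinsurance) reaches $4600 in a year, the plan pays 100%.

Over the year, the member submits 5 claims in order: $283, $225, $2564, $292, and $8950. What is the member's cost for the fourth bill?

$146

Claim 1 ($283): all of it applies to the deductible. Member owes $283 (running OOP $283).
Claim 2 ($225): fully absorbed by the deductible. Member owes $225 (running OOP $508).
Claim 3 ($2564): deductible takes $1447, $1117 remains; member's 50% is $558.50. Member pays $2005.50; OOP now $2513.50.
Claim 4 ($292): deductible already satisfied, so member's share is 50% × $292 = $146. Member owes $146 (running OOP $2659.50).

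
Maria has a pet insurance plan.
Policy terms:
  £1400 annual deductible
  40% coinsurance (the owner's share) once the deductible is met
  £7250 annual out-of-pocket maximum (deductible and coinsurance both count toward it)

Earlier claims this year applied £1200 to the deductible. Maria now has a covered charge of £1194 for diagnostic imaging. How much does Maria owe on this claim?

£597.60

£1200 of the £1400 deductible is already met, leaving £200.
That leaves £1194 − £200 = £994 for coinsurance.
Coinsurance: £994 × 40% = £397.60.
Owner responsibility before any cap: £200 + £397.60 = £597.60.
Total out-of-pocket so far would be £1200 + £597.60 = £1797.60, below the £7250 cap — no reduction.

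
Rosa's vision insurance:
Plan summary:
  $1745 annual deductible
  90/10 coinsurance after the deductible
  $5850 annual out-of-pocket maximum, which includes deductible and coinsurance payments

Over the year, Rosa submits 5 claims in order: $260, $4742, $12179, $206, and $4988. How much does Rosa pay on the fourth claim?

$20.60

Claim 1 ($260): all of it applies to the deductible. Cost to member: $260. OOP to date $260.
Claim 2 ($4742): $1485 to deductible, leaving $3257; coinsurance $3257 × 10% = $325.70. Member pays $1810.70; OOP now $2070.70.
Claim 3 ($12179): deductible already satisfied, so member's share is 10% × $12179 = $1217.90. Member pays $1217.90; OOP now $3288.60.
Claim 4 ($206): deductible met; 10% of $206 = $20.60. Member pays $20.60; OOP now $3309.20.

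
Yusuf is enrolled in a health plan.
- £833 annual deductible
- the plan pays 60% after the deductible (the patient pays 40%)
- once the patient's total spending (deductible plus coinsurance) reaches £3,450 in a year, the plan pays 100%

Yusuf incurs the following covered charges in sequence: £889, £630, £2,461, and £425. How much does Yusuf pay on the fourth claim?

#1 (£889): deductible takes £833, £56 remains; 40% of £56 = £22.40. Cost to patient: £855.40. OOP to date £855.40.
#2 (£630): 40% coinsurance on £630 = £252. Cost to patient: £252. OOP to date £1,107.40.
#3 (£2,461): deductible met; 40% of £2,461 = £984.40. Cost to patient: £984.40. OOP to date £2,091.80.
#4 (£425): 40% coinsurance on £425 = £170. Patient owes £170 (running OOP £2,261.80).

£170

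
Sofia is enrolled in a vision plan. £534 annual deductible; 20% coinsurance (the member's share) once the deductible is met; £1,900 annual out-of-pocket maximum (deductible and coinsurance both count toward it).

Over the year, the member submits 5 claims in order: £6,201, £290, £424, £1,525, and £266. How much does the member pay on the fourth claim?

#1 (£6,201): deductible takes £534, £5,667 remains; member's 20% is £1,133.40. Member pays £1,667.40; OOP now £1,667.40.
#2 (£290): 20% coinsurance on £290 = £58. Member pays £58; OOP now £1,725.40.
#3 (£424): deductible met; 20% of £424 = £84.80. Member owes £84.80 (running OOP £1,810.20).
#4 (£1,525): deductible met; 20% of £1,525 = £305. Adding that to £1,810.20 gives £2,115.20, past the £1,900 cap; member pays only £1,900 − £1,810.20 = £89.80.

£89.80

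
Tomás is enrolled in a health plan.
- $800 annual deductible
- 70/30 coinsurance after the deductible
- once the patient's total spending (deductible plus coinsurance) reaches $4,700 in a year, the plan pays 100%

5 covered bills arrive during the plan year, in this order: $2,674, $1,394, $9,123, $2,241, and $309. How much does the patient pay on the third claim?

$2,736.90

Claim 1 — $2,674: $800 finishes the deductible; $1,874 goes to coinsurance; 30% of $1,874 = $562.20. Cost to patient: $1,362.20. OOP to date $1,362.20.
Claim 2 — $1,394: deductible already satisfied, so patient's share is 30% × $1,394 = $418.20. Patient pays $418.20; OOP now $1,780.40.
Claim 3 — $9,123: deductible already satisfied, so patient's share is 30% × $9,123 = $2,736.90. Patient pays $2,736.90; OOP now $4,517.30.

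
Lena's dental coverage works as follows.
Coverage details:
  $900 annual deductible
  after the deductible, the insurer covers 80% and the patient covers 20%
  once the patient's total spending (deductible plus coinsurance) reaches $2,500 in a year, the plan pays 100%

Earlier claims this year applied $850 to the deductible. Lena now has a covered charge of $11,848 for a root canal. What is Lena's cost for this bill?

$1,650

Remaining deductible: $900 − $850 = $50.
That leaves $11,848 − $50 = $11,798 for coinsurance.
Coinsurance: $11,798 × 20% = $2,359.60.
That puts the patient's cost at $50 + $2,359.60 = $2,409.60 before any cap.
Adding $2,409.60 to the $850 already spent would give $3,259.60, which exceeds the $2,500 cap; the patient pays just $2,500 − $850 = $1,650.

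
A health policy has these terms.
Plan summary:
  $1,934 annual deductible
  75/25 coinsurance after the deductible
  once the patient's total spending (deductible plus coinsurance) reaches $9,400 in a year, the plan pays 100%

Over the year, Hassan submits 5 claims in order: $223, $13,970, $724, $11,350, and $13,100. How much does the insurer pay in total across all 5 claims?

$29,967

Claim 1 ($223): all of it applies to the deductible. Cost to patient: $223. OOP to date $223. Plan pays $223 − $223 = $0.
Claim 2 ($13,970): deductible takes $1,711, $12,259 remains; coinsurance $12,259 × 25% = $3,064.75. Cost to patient: $4,775.75. OOP to date $4,998.75. Insurer: $13,970 − $4,775.75 = $9,194.25.
Claim 3 ($724): deductible met; 25% of $724 = $181. Patient owes $181 (running OOP $5,179.75). Plan pays $724 − $181 = $543.
Claim 4 ($11,350): deductible met; 25% of $11,350 = $2,837.50. Patient owes $2,837.50 (running OOP $8,017.25). Plan pays $11,350 − $2,837.50 = $8,512.50.
Claim 5 ($13,100): deductible already satisfied, so patient's share is 25% × $13,100 = $3,275. That would push OOP to $11,292.25, over the $9,400 cap, so patient pays $9,400 − $8,017.25 = $1,382.75. Insurer: $13,100 − $1,382.75 = $11,717.25.
Insurer total: $0 + $9,194.25 + $543 + $8,512.50 + $11,717.25 = $29,967.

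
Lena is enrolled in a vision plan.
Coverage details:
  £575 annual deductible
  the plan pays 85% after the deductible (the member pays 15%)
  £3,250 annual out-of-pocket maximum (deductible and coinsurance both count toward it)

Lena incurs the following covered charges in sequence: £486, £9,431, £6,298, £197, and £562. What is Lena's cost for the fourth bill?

#1 (£486): fully absorbed by the deductible. Cost to member: £486. OOP to date £486.
#2 (£9,431): deductible takes £89, £9,342 remains; member's 15% is £1,401.30. Member owes £1,490.30 (running OOP £1,976.30).
#3 (£6,298): deductible already satisfied, so member's share is 15% × £6,298 = £944.70. Member pays £944.70; OOP now £2,921.
#4 (£197): deductible met; 15% of £197 = £29.55. Member owes £29.55 (running OOP £2,950.55).

£29.55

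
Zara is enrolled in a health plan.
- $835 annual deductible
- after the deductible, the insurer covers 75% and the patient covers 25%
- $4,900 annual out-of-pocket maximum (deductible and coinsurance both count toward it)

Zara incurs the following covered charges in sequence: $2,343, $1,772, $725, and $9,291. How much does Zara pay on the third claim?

$181.25

Bill 1, $2,343: deductible takes $835, $1,508 remains; coinsurance $1,508 × 25% = $377. Cost to patient: $1,212. OOP to date $1,212.
Bill 2, $1,772: deductible already satisfied, so patient's share is 25% × $1,772 = $443. Cost to patient: $443. OOP to date $1,655.
Bill 3, $725: deductible met; 25% of $725 = $181.25. Cost to patient: $181.25. OOP to date $1,836.25.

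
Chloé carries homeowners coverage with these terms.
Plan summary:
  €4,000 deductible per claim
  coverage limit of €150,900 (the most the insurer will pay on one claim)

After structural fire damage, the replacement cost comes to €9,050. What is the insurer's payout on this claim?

€5,050

After the deductible, €9,050 − €4,000 = €5,050 remains.
€5,050 is within the €150,900 limit, so the insurer pays €5,050.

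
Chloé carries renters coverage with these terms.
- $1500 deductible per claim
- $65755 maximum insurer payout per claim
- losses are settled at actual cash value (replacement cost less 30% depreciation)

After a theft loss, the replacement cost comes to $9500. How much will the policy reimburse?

$5150

Actual cash value after 30% depreciation: $9500 × 70% = $6650.
After the deductible, $6650 − $1500 = $5150 remains.
That's under the $65755 cap, so the insurer reimburses the full $5150.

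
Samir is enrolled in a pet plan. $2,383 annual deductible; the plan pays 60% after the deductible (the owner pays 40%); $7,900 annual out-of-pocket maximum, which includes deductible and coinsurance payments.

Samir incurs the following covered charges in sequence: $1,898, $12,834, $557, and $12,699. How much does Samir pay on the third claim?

$222.80

Bill 1, $1,898: all of it applies to the deductible. Owner owes $1,898 (running OOP $1,898).
Bill 2, $12,834: $485 to deductible, leaving $12,349; coinsurance $12,349 × 40% = $4,939.60. Owner pays $5,424.60; OOP now $7,322.60.
Bill 3, $557: 40% coinsurance on $557 = $222.80. Owner owes $222.80 (running OOP $7,545.40).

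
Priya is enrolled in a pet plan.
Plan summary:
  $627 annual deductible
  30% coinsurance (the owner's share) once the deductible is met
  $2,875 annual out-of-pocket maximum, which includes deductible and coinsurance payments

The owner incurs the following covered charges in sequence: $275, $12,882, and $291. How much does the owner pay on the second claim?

$2,600

Claim 1 ($275): entire amount goes to the deductible. Cost to owner: $275. OOP to date $275.
Claim 2 ($12,882): deductible takes $352, $12,530 remains; coinsurance $12,530 × 30% = $3,759. Together that's $352 + $3,759 = $4,111. Adding that to $275 gives $4,386, past the $2,875 cap; owner pays only $2,875 − $275 = $2,600.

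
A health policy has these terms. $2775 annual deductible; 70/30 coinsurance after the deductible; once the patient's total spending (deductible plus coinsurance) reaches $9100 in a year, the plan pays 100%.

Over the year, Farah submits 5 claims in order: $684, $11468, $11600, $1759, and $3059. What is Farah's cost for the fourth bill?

$31.90

#1 ($684): fully absorbed by the deductible. Patient owes $684 (running OOP $684).
#2 ($11468): $2091 finishes the deductible; $9377 goes to coinsurance; patient's 30% is $2813.10. Patient pays $4904.10; OOP now $5588.10.
#3 ($11600): deductible met; 30% of $11600 = $3480. Patient pays $3480; OOP now $9068.10.
#4 ($1759): deductible met; 30% of $1759 = $527.70. Adding that to $9068.10 gives $9595.80, past the $9100 cap; patient pays only $9100 − $9068.10 = $31.90.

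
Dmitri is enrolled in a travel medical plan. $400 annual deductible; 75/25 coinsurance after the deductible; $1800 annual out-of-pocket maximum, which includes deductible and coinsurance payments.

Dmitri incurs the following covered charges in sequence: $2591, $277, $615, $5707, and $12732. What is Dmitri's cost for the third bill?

Bill 1, $2591: $400 to deductible, leaving $2191; 25% of $2191 = $547.75. Traveler owes $947.75 (running OOP $947.75).
Bill 2, $277: deductible already satisfied, so traveler's share is 25% × $277 = $69.25. Traveler pays $69.25; OOP now $1017.
Bill 3, $615: deductible met; 25% of $615 = $153.75. Cost to traveler: $153.75. OOP to date $1170.75.

$153.75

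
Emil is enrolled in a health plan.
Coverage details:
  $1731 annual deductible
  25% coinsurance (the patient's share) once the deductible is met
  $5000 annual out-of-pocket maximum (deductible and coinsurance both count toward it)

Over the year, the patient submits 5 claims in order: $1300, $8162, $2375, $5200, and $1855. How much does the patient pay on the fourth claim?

$742.50

Claim 1 — $1300: all of it applies to the deductible. Patient owes $1300 (running OOP $1300).
Claim 2 — $8162: deductible takes $431, $7731 remains; patient's 25% is $1932.75. Patient pays $2363.75; OOP now $3663.75.
Claim 3 — $2375: 25% coinsurance on $2375 = $593.75. Patient pays $593.75; OOP now $4257.50.
Claim 4 — $5200: deductible already satisfied, so patient's share is 25% × $5200 = $1300. OOP would hit $5557.50 > $5000, so the cap limits the patient to $5000 − $4257.50 = $742.50.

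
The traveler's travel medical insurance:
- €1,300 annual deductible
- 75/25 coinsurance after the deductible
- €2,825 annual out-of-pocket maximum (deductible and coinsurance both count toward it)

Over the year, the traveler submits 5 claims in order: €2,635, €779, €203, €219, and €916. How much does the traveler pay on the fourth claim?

€54.75

Claim 1 — €2,635: €1,300 finishes the deductible; €1,335 goes to coinsurance; 25% of €1,335 = €333.75. Traveler pays €1,633.75; OOP now €1,633.75.
Claim 2 — €779: deductible already satisfied, so traveler's share is 25% × €779 = €194.75. Traveler pays €194.75; OOP now €1,828.50.
Claim 3 — €203: 25% coinsurance on €203 = €50.75. Traveler owes €50.75 (running OOP €1,879.25).
Claim 4 — €219: deductible met; 25% of €219 = €54.75. Cost to traveler: €54.75. OOP to date €1,934.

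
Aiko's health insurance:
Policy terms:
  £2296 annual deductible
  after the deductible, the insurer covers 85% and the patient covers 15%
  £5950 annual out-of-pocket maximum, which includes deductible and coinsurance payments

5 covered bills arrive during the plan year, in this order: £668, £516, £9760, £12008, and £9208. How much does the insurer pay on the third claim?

£7350.80

Claim 1 (£668): fully absorbed by the deductible. Cost to patient: £668. OOP to date £668. Insurer: £668 − £668 = £0.
Claim 2 (£516): entire amount goes to the deductible. Patient pays £516; OOP now £1184. Plan pays £516 − £516 = £0.
Claim 3 (£9760): deductible takes £1112, £8648 remains; coinsurance £8648 × 15% = £1297.20. Patient pays £2409.20; OOP now £3593.20. Plan pays £9760 − £2409.20 = £7350.80.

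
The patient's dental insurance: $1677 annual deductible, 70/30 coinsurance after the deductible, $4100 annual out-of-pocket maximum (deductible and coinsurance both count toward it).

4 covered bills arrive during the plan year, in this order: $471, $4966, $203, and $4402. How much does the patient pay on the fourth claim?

#1 ($471): all of it applies to the deductible. Patient pays $471; OOP now $471.
#2 ($4966): $1206 to deductible, leaving $3760; coinsurance $3760 × 30% = $1128. Patient owes $2334 (running OOP $2805).
#3 ($203): deductible met; 30% of $203 = $60.90. Patient owes $60.90 (running OOP $2865.90).
#4 ($4402): deductible already satisfied, so patient's share is 30% × $4402 = $1320.60. Adding that to $2865.90 gives $4186.50, past the $4100 cap; patient pays only $4100 − $2865.90 = $1234.10.

$1234.10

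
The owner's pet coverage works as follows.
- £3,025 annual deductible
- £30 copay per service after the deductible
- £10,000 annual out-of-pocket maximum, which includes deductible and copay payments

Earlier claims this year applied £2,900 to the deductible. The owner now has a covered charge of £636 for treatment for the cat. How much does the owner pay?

£155

Remaining deductible: £3,025 − £2,900 = £125.
The remaining £511 (= £636 − £125) moves to the copay.
Copay on this service: £30.
So the owner owes £125 + £30 = £155 before any cap.
Total out-of-pocket so far would be £2,900 + £155 = £3,055, below the £10,000 cap — no reduction.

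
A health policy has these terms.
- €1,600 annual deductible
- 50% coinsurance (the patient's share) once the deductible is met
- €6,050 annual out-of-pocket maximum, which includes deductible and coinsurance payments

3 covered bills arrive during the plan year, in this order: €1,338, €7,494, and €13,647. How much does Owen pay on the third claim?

€834

Claim 1 — €1,338: all of it applies to the deductible. Cost to patient: €1,338. OOP to date €1,338.
Claim 2 — €7,494: €262 to deductible, leaving €7,232; coinsurance €7,232 × 50% = €3,616. Cost to patient: €3,878. OOP to date €5,216.
Claim 3 — €13,647: deductible met; 50% of €13,647 = €6,823.50. Adding that to €5,216 gives €12,039.50, past the €6,050 cap; patient pays only €6,050 − €5,216 = €834.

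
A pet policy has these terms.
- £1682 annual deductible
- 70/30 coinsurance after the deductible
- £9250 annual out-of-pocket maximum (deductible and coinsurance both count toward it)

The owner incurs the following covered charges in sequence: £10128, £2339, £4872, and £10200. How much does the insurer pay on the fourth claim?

£7329.10

Claim 1 — £10128: £1682 finishes the deductible; £8446 goes to coinsurance; 30% of £8446 = £2533.80. Cost to owner: £4215.80. OOP to date £4215.80. Insurer: £10128 − £4215.80 = £5912.20.
Claim 2 — £2339: 30% coinsurance on £2339 = £701.70. Owner owes £701.70 (running OOP £4917.50). Plan pays £2339 − £701.70 = £1637.30.
Claim 3 — £4872: deductible met; 30% of £4872 = £1461.60. Cost to owner: £1461.60. OOP to date £6379.10. Plan pays £4872 − £1461.60 = £3410.40.
Claim 4 — £10200: deductible already satisfied, so owner's share is 30% × £10200 = £3060. That would push OOP to £9439.10, over the £9250 cap, so owner pays £9250 − £6379.10 = £2870.90. Plan pays £10200 − £2870.90 = £7329.10.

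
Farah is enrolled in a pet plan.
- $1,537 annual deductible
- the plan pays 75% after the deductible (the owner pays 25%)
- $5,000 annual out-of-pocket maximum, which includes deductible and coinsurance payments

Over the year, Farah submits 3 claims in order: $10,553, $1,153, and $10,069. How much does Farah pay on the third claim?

#1 ($10,553): deductible takes $1,537, $9,016 remains; owner's 25% is $2,254. Owner pays $3,791; OOP now $3,791.
#2 ($1,153): deductible met; 25% of $1,153 = $288.25. Owner pays $288.25; OOP now $4,079.25.
#3 ($10,069): deductible already satisfied, so owner's share is 25% × $10,069 = $2,517.25. That would push OOP to $6,596.50, over the $5,000 cap, so owner pays $5,000 − $4,079.25 = $920.75.

$920.75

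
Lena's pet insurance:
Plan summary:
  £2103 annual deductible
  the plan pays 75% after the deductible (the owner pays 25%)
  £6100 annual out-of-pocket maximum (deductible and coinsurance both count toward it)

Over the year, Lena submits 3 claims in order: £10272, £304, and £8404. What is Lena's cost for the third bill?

£1878.75

Bill 1, £10272: £2103 to deductible, leaving £8169; coinsurance £8169 × 25% = £2042.25. Owner owes £4145.25 (running OOP £4145.25).
Bill 2, £304: 25% coinsurance on £304 = £76. Owner pays £76; OOP now £4221.25.
Bill 3, £8404: deductible already satisfied, so owner's share is 25% × £8404 = £2101. Adding that to £4221.25 gives £6322.25, past the £6100 cap; owner pays only £6100 − £4221.25 = £1878.75.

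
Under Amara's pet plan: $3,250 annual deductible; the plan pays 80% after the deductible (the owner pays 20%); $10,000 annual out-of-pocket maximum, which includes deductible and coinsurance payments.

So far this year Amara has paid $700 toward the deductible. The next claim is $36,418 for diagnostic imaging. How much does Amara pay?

$9,300

Remaining deductible: $3,250 − $700 = $2,550.
The remaining $33,868 (= $36,418 − $2,550) moves to coinsurance.
Owner's 20% share of $33,868 is $6,773.60.
So the owner owes $2,550 + $6,773.60 = $9,323.60 before any cap.
Adding $9,323.60 to the $700 already spent would give $10,023.60, which exceeds the $10,000 cap; the owner pays just $10,000 − $700 = $9,300.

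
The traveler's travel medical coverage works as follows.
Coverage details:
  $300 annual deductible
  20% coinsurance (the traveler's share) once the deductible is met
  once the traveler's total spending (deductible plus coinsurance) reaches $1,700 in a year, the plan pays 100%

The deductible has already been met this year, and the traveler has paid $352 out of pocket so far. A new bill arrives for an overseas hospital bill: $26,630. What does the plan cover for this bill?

$25,282

With the deductible met, the entire $26,630 is subject to coinsurance.
20% of $26,630 = $5,326 falls to the traveler.
Year-to-date out-of-pocket would reach $352 + $5,326 = $5,678, above the $1,700 maximum, so the traveler pays only $1,700 − $352 = $1,348.
Insurer pays the balance: $26,630 − $1,348 = $25,282.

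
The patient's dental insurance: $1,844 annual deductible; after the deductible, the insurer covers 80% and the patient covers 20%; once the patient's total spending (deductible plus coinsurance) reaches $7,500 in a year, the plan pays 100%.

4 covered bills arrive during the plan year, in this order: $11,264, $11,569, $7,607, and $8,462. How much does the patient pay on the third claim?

$1,458.20

#1 ($11,264): $1,844 finishes the deductible; $9,420 goes to coinsurance; coinsurance $9,420 × 20% = $1,884. Patient pays $3,728; OOP now $3,728.
#2 ($11,569): deductible already satisfied, so patient's share is 20% × $11,569 = $2,313.80. Patient pays $2,313.80; OOP now $6,041.80.
#3 ($7,607): deductible already satisfied, so patient's share is 20% × $7,607 = $1,521.40. Adding that to $6,041.80 gives $7,563.20, past the $7,500 cap; patient pays only $7,500 − $6,041.80 = $1,458.20.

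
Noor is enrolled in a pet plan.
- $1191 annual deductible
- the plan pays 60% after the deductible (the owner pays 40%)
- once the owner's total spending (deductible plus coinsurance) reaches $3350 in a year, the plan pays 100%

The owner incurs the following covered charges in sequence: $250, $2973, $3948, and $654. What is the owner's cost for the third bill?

Claim 1 ($250): all of it applies to the deductible. Cost to owner: $250. OOP to date $250.
Claim 2 ($2973): $941 finishes the deductible; $2032 goes to coinsurance; coinsurance $2032 × 40% = $812.80. Owner pays $1753.80; OOP now $2003.80.
Claim 3 ($3948): deductible met; 40% of $3948 = $1579.20. OOP would hit $3583 > $3350, so the cap limits the owner to $3350 − $2003.80 = $1346.20.

$1346.20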